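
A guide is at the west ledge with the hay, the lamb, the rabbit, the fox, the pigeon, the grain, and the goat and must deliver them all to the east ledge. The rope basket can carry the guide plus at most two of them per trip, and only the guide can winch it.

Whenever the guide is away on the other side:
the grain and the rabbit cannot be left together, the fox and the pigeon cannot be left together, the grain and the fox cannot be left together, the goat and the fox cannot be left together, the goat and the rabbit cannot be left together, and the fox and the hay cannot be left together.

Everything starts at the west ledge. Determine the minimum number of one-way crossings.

9

Counting alone: the guide can take at most 2 across per trip to the east ledge, so moving all 7 needs at least 4 loaded trips out, with a return between consecutive ones — at least 7 crossings.
The safety rule pushes this higher. Following every safe sequence of crossings, the most of the 7 that can be at the east ledge as the rope basket arrives there on crossing 7 is 6 — never all 7.
So no plan with fewer than 9 crossings exists, and this one achieves 9:
1. Guide goes to the east ledge with the fox and the rabbit.  [the west ledge: the goat, the grain, the hay, the lamb, the pigeon | the east ledge: the fox, the rabbit]
2. Guide goes back to the west ledge alone.  [the west ledge: the goat, the grain, the hay, the lamb, the pigeon | the east ledge: the fox, the rabbit]
3. Guide goes to the east ledge with the lamb.  [the west ledge: the goat, the grain, the hay, the pigeon | the east ledge: the fox, the lamb, the rabbit]
4. Guide goes back to the west ledge alone.  [the west ledge: the goat, the grain, the hay, the pigeon | the east ledge: the fox, the lamb, the rabbit]
5. Guide goes to the east ledge with the hay and the pigeon.  [the west ledge: the goat, the grain | the east ledge: the fox, the hay, the lamb, the pigeon, the rabbit]
6. Guide goes back to the west ledge with the fox.  [the west ledge: the fox, the goat, the grain | the east ledge: the hay, the lamb, the pigeon, the rabbit]
7. Guide goes to the east ledge with the goat and the grain.  [the west ledge: the fox | the east ledge: the goat, the grain, the hay, the lamb, the pigeon, the rabbit]
8. Guide goes back to the west ledge with the rabbit.  [the west ledge: the fox, the rabbit | the east ledge: the goat, the grain, the hay, the lamb, the pigeon]
9. Guide goes to the east ledge with the fox and the rabbit.  [the west ledge: — | the east ledge: the fox, the goat, the grain, the hay, the lamb, the pigeon, the rabbit]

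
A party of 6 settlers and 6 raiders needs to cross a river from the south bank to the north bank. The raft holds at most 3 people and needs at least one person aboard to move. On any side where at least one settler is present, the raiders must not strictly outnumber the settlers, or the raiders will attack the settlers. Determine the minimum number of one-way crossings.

impossible

Following every safe sequence of crossings from the start, the most of the 12 that can be at the north bank as the raft arrives there on crossings 1, 3, 5 is 3, 5, 6 respectively; the best ever achieved is 6 of 12.
From crossing 7 on, no configuration arises that was not already reachable earlier: only 17 distinct safe configurations (who is on which side, and where the raft is) can ever be reached, none of them has everyone across, and every continuation just revisits them. They are: 0 settlers + 0 raiders across (raft back at the start); 0 settlers + 1 raider across (raft there); 0 settlers + 1 raider across (raft back at the start); 0 settlers + 2 raiders across (raft there); 0 settlers + 2 raiders across (raft back at the start); 0 settlers + 3 raiders across (raft there); 0 settlers + 3 raiders across (raft back at the start); 0 settlers + 4 raiders across (raft there); 0 settlers + 4 raiders across (raft back at the start); 0 settlers + 5 raiders across (raft there); 0 settlers + 5 raiders across (raft back at the start); 0 settlers + 6 raiders across (raft there); 1 settler + 1 raider across (raft there); 1 settler + 1 raider across (raft back at the start); 2 settlers + 2 raiders across (raft there); 2 settlers + 2 raiders across (raft back at the start); 3 settlers + 3 raiders across (raft there). So no valid plan exists.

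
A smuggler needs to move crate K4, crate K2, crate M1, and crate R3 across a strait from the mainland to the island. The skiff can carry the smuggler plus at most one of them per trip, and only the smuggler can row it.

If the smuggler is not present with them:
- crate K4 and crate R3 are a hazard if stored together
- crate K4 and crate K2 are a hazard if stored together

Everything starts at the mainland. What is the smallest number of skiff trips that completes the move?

Counting alone: the smuggler can take at most 1 across per trip to the island, so moving all 4 needs at least 4 loaded trips out, with a return between consecutive ones — at least 7 crossings.
The safety rule pushes this higher. Following every safe sequence of crossings, the most of the 4 that can be at the island as the skiff arrives there on crossing 7 is 3 — never all 4.
So no plan with fewer than 9 crossings exists, and this one achieves 9:
1. Smuggler goes to the island with crate K4.
2. Smuggler goes back to the mainland alone.
3. Smuggler goes to the island with crate K2.
4. Smuggler goes back to the mainland with crate K4.
5. Smuggler goes to the island with crate R3.
6. Smuggler goes back to the mainland alone.
7. Smuggler goes to the island with crate M1.
8. Smuggler goes back to the mainland alone.
9. Smuggler goes to the island with crate K4.

9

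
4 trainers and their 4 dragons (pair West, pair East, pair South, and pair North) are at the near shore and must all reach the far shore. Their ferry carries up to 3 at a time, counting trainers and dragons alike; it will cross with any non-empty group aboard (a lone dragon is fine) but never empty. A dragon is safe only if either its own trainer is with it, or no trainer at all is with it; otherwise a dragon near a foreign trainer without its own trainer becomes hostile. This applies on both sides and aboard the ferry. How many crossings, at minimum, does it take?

Counting alone: each trip to the far shore takes at most 3 across and each return brings at least 1 back, so after t trips out (and t−1 returns) at most 3t − (t−1) of the 8 are across; that first reaches 8 at t = 4, so at least 7 crossings are needed.
The safety rule pushes this higher. Following every safe sequence of crossings, the most of the 8 that can be at the far shore as the ferry arrives there on crossing 7 is 7 — never all 8.
So no plan with fewer than 9 crossings exists, and this one achieves 9:
1. dragon West and trainer West cross → the far shore.
2. trainer West crosses ← the near shore.
3. dragon East, trainer East, and trainer West cross → the far shore.
4. dragon West and trainer West cross ← the near shore.
5. trainer North, trainer South, and trainer West cross → the far shore.
6. dragon East crosses ← the near shore.
7. dragon East and dragon West cross → the far shore.
8. dragon West crosses ← the near shore.
9. dragon North, dragon South, and dragon West cross → the far shore.

9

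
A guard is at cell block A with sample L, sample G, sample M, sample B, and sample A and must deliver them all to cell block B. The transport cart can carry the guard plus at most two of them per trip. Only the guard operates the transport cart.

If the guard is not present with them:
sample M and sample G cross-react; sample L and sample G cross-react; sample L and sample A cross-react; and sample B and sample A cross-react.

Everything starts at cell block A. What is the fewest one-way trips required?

7

Counting alone: the guard can take at most 2 across per trip to cell block B, so moving all 5 needs at least 3 loaded trips out, with a return between consecutive ones — at least 5 crossings.
The safety rule pushes this higher. Following every safe sequence of crossings, the most of the 5 that can be at cell block B as the transport cart arrives there on crossing 5 is 4 — never all 5.
So no plan with fewer than 7 crossings exists, and this one achieves 7:
1. Guard goes to cell block B with sample A and sample G.
2. Guard goes back to cell block A alone.
3. Guard goes to cell block B with sample L.
4. Guard goes back to cell block A with sample A and sample G.
5. Guard goes to cell block B with sample B and sample M.
6. Guard goes back to cell block A alone.
7. Guard goes to cell block B with sample A and sample G.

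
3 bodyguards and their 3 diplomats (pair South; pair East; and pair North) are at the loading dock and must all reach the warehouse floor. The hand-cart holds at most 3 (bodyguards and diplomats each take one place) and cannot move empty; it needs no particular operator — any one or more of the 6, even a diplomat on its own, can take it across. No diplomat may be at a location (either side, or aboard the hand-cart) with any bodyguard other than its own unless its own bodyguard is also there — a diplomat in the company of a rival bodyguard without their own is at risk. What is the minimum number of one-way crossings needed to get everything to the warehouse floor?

Counting alone: each trip to the warehouse floor takes at most 3 across and each return brings at least 1 back, so after t trips out (and t−1 returns) at most 3t − (t−1) of the 6 are across; that first reaches 6 at t = 3, so at least 5 crossings are needed.
The plan below uses exactly 5 crossings, so it is optimal:
1. bodyguard South and diplomat South cross → the warehouse floor.
2. bodyguard South crosses ← the loading dock.
3. bodyguard East, bodyguard North, and bodyguard South cross → the warehouse floor.
4. diplomat South crosses ← the loading dock.
5. diplomat East, diplomat North, and diplomat South cross → the warehouse floor.

5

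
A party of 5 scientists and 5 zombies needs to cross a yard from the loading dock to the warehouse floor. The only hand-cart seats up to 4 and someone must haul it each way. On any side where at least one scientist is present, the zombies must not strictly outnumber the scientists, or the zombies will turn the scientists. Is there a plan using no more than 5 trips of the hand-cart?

Counting alone: each trip to the warehouse floor takes at most 4 across and each return brings at least 1 back, so after t trips out (and t−1 returns) at most 4t − (t−1) of the 10 are across; that first reaches 10 at t = 3, so at least 5 crossings are needed.
The safety rule pushes this higher. Following every safe sequence of crossings, the most of the 10 that can be at the warehouse floor as the hand-cart arrives there on crossing 5 is 9 — never all 10.
So the move cannot be finished within 5 crossings. (The shortest complete plan takes 7:)
1. 2 zombies → the warehouse floor.  (the loading dock: 5S 3Z; the warehouse floor: 0S 2Z)
2. 1 zombie ← the loading dock.  (the loading dock: 5S 4Z; the warehouse floor: 0S 1Z)
3. 4 zombies → the warehouse floor.  (the loading dock: 5S 0Z; the warehouse floor: 0S 5Z)
4. 1 zombie ← the loading dock.  (the loading dock: 5S 1Z; the warehouse floor: 0S 4Z)
5. 4 scientists → the warehouse floor.  (the loading dock: 1S 1Z; the warehouse floor: 4S 4Z)
6. 1 scientist and 1 zombie ← the loading dock.  (the loading dock: 2S 2Z; the warehouse floor: 3S 3Z)
7. 2 scientists and 2 zombies → the warehouse floor.  (the loading dock: 0S 0Z; the warehouse floor: 5S 5Z)

No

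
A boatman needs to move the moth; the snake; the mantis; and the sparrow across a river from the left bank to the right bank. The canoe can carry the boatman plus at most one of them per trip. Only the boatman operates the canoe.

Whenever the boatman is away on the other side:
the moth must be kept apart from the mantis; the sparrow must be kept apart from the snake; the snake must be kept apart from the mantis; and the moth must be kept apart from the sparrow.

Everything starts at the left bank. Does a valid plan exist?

Whatever the first load, the items left behind include a forbidden pair without the boatman. No opening move is safe, so no plan exists.

No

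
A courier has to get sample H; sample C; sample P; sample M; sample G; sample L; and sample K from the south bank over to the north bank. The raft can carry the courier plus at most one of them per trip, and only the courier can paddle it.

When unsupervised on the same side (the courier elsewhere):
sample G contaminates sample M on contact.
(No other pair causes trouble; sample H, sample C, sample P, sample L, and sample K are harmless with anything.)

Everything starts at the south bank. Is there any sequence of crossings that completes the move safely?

Yes

1. Courier goes to the north bank with sample M.
2. Courier goes back to the south bank alone.
3. Courier goes to the north bank with sample H.
4. Courier goes back to the south bank alone.
5. Courier goes to the north bank with sample C.
6. Courier goes back to the south bank alone.
7. Courier goes to the north bank with sample P.
8. Courier goes back to the south bank alone.
9. Courier goes to the north bank with sample L.
10. Courier goes back to the south bank alone.
11. Courier goes to the north bank with sample K.
12. Courier goes back to the south bank alone.
13. Courier goes to the north bank with sample G.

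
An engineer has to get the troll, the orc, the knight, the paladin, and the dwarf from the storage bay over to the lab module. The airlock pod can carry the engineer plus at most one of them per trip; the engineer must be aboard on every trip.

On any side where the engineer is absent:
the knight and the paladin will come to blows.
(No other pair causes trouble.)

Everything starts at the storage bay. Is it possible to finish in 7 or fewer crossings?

Counting alone: the engineer can take at most 1 across per trip to the lab module, so moving all 5 needs at least 5 loaded trips out, with a return between consecutive ones — at least 9 crossings.
Since 7 < 9, 7 crossings cannot be enough. (The shortest complete plan in fact takes 9:)
1. Engineer goes to the lab module with the knight.  [the storage bay: the dwarf, the orc, the paladin, the troll | the lab module: the knight]
2. Engineer goes back to the storage bay alone.  [the storage bay: the dwarf, the orc, the paladin, the troll | the lab module: the knight]
3. Engineer goes to the lab module with the troll.  [the storage bay: the dwarf, the orc, the paladin | the lab module: the knight, the troll]
4. Engineer goes back to the storage bay alone.  [the storage bay: the dwarf, the orc, the paladin | the lab module: the knight, the troll]
5. Engineer goes to the lab module with the orc.  [the storage bay: the dwarf, the paladin | the lab module: the knight, the orc, the troll]
6. Engineer goes back to the storage bay alone.  [the storage bay: the dwarf, the paladin | the lab module: the knight, the orc, the troll]
7. Engineer goes to the lab module with the dwarf.  [the storage bay: the paladin | the lab module: the dwarf, the knight, the orc, the troll]
8. Engineer goes back to the storage bay alone.  [the storage bay: the paladin | the lab module: the dwarf, the knight, the orc, the troll]
9. Engineer goes to the lab module with the paladin.  [the storage bay: — | the lab module: the dwarf, the knight, the orc, the paladin, the troll]

No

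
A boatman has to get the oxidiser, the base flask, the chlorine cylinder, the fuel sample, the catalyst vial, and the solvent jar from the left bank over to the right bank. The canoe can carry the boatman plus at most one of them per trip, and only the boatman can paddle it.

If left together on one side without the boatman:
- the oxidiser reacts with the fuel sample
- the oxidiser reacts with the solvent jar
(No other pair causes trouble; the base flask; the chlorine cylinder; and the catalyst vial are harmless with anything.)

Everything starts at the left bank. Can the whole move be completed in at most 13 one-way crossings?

Yes

Yes — this plan uses 13 crossings (≤ 13):
1. Boatman goes to the right bank with the oxidiser.  [the left bank: the base flask, the catalyst vial, the chlorine cylinder, the fuel sample, the solvent jar | the right bank: the oxidiser]
2. Boatman goes back to the left bank alone.  [the left bank: the base flask, the catalyst vial, the chlorine cylinder, the fuel sample, the solvent jar | the right bank: the oxidiser]
3. Boatman goes to the right bank with the base flask.  [the left bank: the catalyst vial, the chlorine cylinder, the fuel sample, the solvent jar | the right bank: the base flask, the oxidiser]
4. Boatman goes back to the left bank alone.  [the left bank: the catalyst vial, the chlorine cylinder, the fuel sample, the solvent jar | the right bank: the base flask, the oxidiser]
5. Boatman goes to the right bank with the chlorine cylinder.  [the left bank: the catalyst vial, the fuel sample, the solvent jar | the right bank: the base flask, the chlorine cylinder, the oxidiser]
6. Boatman goes back to the left bank alone.  [the left bank: the catalyst vial, the fuel sample, the solvent jar | the right bank: the base flask, the chlorine cylinder, the oxidiser]
7. Boatman goes to the right bank with the fuel sample.  [the left bank: the catalyst vial, the solvent jar | the right bank: the base flask, the chlorine cylinder, the fuel sample, the oxidiser]
8. Boatman goes back to the left bank with the oxidiser.  [the left bank: the catalyst vial, the oxidiser, the solvent jar | the right bank: the base flask, the chlorine cylinder, the fuel sample]
9. Boatman goes to the right bank with the solvent jar.  [the left bank: the catalyst vial, the oxidiser | the right bank: the base flask, the chlorine cylinder, the fuel sample, the solvent jar]
10. Boatman goes back to the left bank alone.  [the left bank: the catalyst vial, the oxidiser | the right bank: the base flask, the chlorine cylinder, the fuel sample, the solvent jar]
11. Boatman goes to the right bank with the catalyst vial.  [the left bank: the oxidiser | the right bank: the base flask, the catalyst vial, the chlorine cylinder, the fuel sample, the solvent jar]
12. Boatman goes back to the left bank alone.  [the left bank: the oxidiser | the right bank: the base flask, the catalyst vial, the chlorine cylinder, the fuel sample, the solvent jar]
13. Boatman goes to the right bank with the oxidiser.  [the left bank: — | the right bank: the base flask, the catalyst vial, the chlorine cylinder, the fuel sample, the oxidiser, the solvent jar]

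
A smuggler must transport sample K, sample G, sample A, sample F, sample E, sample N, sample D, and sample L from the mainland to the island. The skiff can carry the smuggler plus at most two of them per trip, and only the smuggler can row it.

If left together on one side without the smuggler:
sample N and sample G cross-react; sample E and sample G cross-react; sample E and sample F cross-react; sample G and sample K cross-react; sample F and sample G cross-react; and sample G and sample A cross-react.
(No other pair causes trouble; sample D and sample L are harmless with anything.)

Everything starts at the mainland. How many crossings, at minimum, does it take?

13

Counting alone: the smuggler can take at most 2 across per trip to the island, so moving all 8 needs at least 4 loaded trips out, with a return between consecutive ones — at least 7 crossings.
The safety rule pushes this higher. Following every safe sequence of crossings, the most of the 8 that can be at the island as the skiff arrives there on crossings 7, 9, 11 is 5, 6, 7 respectively — never all 8.
So no plan with fewer than 13 crossings exists, and this one achieves 13:
1. Smuggler goes to the island with sample F and sample G.  [the mainland: sample A, sample D, sample E, sample K, sample L, sample N | the island: sample F, sample G]
2. Smuggler goes back to the mainland with sample G.  [the mainland: sample A, sample D, sample E, sample G, sample K, sample L, sample N | the island: sample F]
3. Smuggler goes to the island with sample G and sample K.  [the mainland: sample A, sample D, sample E, sample L, sample N | the island: sample F, sample G, sample K]
4. Smuggler goes back to the mainland with sample G.  [the mainland: sample A, sample D, sample E, sample G, sample L, sample N | the island: sample F, sample K]
5. Smuggler goes to the island with sample A and sample G.  [the mainland: sample D, sample E, sample L, sample N | the island: sample A, sample F, sample G, sample K]
6. Smuggler goes back to the mainland with sample G.  [the mainland: sample D, sample E, sample G, sample L, sample N | the island: sample A, sample F, sample K]
7. Smuggler goes to the island with sample G and sample N.  [the mainland: sample D, sample E, sample L | the island: sample A, sample F, sample G, sample K, sample N]
8. Smuggler goes back to the mainland with sample G.  [the mainland: sample D, sample E, sample G, sample L | the island: sample A, sample F, sample K, sample N]
9. Smuggler goes to the island with sample D and sample G.  [the mainland: sample E, sample L | the island: sample A, sample D, sample F, sample G, sample K, sample N]
10. Smuggler goes back to the mainland with sample G.  [the mainland: sample E, sample G, sample L | the island: sample A, sample D, sample F, sample K, sample N]
11. Smuggler goes to the island with sample G and sample L.  [the mainland: sample E | the island: sample A, sample D, sample F, sample G, sample K, sample L, sample N]
12. Smuggler goes back to the mainland with sample G.  [the mainland: sample E, sample G | the island: sample A, sample D, sample F, sample K, sample L, sample N]
13. Smuggler goes to the island with sample E and sample G.  [the mainland: — | the island: sample A, sample D, sample E, sample F, sample G, sample K, sample L, sample N]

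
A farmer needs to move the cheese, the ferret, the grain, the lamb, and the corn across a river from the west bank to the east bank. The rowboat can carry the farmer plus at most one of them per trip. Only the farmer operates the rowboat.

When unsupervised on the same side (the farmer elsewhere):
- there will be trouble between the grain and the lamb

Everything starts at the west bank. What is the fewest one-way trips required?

Counting alone: the farmer can take at most 1 across per trip to the east bank, so moving all 5 needs at least 5 loaded trips out, with a return between consecutive ones — at least 9 crossings.
The plan below uses exactly 9 crossings, so it is optimal:
1. Farmer goes to the east bank with the grain.
2. Farmer goes back to the west bank alone.
3. Farmer goes to the east bank with the cheese.
4. Farmer goes back to the west bank alone.
5. Farmer goes to the east bank with the ferret.
6. Farmer goes back to the west bank alone.
7. Farmer goes to the east bank with the corn.
8. Farmer goes back to the west bank alone.
9. Farmer goes to the east bank with the lamb.

9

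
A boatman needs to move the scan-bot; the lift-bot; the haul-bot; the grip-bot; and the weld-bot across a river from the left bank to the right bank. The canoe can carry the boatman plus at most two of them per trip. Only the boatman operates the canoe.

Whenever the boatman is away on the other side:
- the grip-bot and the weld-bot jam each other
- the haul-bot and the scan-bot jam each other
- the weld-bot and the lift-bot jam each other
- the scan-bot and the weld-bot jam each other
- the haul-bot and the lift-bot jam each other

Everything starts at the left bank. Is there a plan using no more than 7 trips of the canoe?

Yes

Yes — this plan uses 7 crossings (≤ 7):
1. Boatman goes to the right bank with the haul-bot and the weld-bot.  [the left bank: the grip-bot, the lift-bot, the scan-bot | the right bank: the haul-bot, the weld-bot]
2. Boatman goes back to the left bank alone.  [the left bank: the grip-bot, the lift-bot, the scan-bot | the right bank: the haul-bot, the weld-bot]
3. Boatman goes to the right bank with the scan-bot.  [the left bank: the grip-bot, the lift-bot | the right bank: the haul-bot, the scan-bot, the weld-bot]
4. Boatman goes back to the left bank with the haul-bot and the weld-bot.  [the left bank: the grip-bot, the haul-bot, the lift-bot, the weld-bot | the right bank: the scan-bot]
5. Boatman goes to the right bank with the grip-bot and the lift-bot.  [the left bank: the haul-bot, the weld-bot | the right bank: the grip-bot, the lift-bot, the scan-bot]
6. Boatman goes back to the left bank alone.  [the left bank: the haul-bot, the weld-bot | the right bank: the grip-bot, the lift-bot, the scan-bot]
7. Boatman goes to the right bank with the haul-bot and the weld-bot.  [the left bank: — | the right bank: the grip-bot, the haul-bot, the lift-bot, the scan-bot, the weld-bot]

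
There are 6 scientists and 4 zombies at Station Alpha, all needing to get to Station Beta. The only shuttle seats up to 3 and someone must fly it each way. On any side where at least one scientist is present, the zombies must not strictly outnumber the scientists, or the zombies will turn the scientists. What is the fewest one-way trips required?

9

Counting alone: each trip to Station Beta takes at most 3 across and each return brings at least 1 back, so after t trips out (and t−1 returns) at most 3t − (t−1) of the 10 are across; that first reaches 10 at t = 5, so at least 9 crossings are needed.
The plan below uses exactly 9 crossings, so it is optimal:
1. 2 zombies → Station Beta.  (Station Alpha: 6S 2Z; Station Beta: 0S 2Z)
2. 1 zombie ← Station Alpha.  (Station Alpha: 6S 3Z; Station Beta: 0S 1Z)
3. 3 zombies → Station Beta.  (Station Alpha: 6S 0Z; Station Beta: 0S 4Z)
4. 1 zombie ← Station Alpha.  (Station Alpha: 6S 1Z; Station Beta: 0S 3Z)
5. 3 scientists → Station Beta.  (Station Alpha: 3S 1Z; Station Beta: 3S 3Z)
6. 1 zombie ← Station Alpha.  (Station Alpha: 3S 2Z; Station Beta: 3S 2Z)
7. 1 scientist and 2 zombies → Station Beta.  (Station Alpha: 2S 0Z; Station Beta: 4S 4Z)
8. 1 zombie ← Station Alpha.  (Station Alpha: 2S 1Z; Station Beta: 4S 3Z)
9. 2 scientists and 1 zombie → Station Beta.  (Station Alpha: 0S 0Z; Station Beta: 6S 4Z)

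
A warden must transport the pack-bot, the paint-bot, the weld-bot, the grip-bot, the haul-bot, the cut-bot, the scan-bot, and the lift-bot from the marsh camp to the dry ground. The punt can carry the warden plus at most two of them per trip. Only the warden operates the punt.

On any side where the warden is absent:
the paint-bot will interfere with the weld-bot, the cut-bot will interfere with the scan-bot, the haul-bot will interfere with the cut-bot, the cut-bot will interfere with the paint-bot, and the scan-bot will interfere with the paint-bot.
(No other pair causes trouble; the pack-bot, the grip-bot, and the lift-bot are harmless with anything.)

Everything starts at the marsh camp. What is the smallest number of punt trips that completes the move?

Counting alone: the warden can take at most 2 across per trip to the dry ground, so moving all 8 needs at least 4 loaded trips out, with a return between consecutive ones — at least 7 crossings.
The safety rule pushes this higher. Following every safe sequence of crossings, the most of the 8 that can be at the dry ground as the punt arrives there on crossings 7, 9, 11 is 5, 6, 7 respectively — never all 8.
So no plan with fewer than 13 crossings exists, and this one achieves 13:
1. Warden goes to the dry ground with the cut-bot and the paint-bot.  [the marsh camp: the grip-bot, the haul-bot, the lift-bot, the pack-bot, the scan-bot, the weld-bot | the dry ground: the cut-bot, the paint-bot]
2. Warden goes back to the marsh camp with the paint-bot.  [the marsh camp: the grip-bot, the haul-bot, the lift-bot, the pack-bot, the paint-bot, the scan-bot, the weld-bot | the dry ground: the cut-bot]
3. Warden goes to the dry ground with the pack-bot and the paint-bot.  [the marsh camp: the grip-bot, the haul-bot, the lift-bot, the scan-bot, the weld-bot | the dry ground: the cut-bot, the pack-bot, the paint-bot]
4. Warden goes back to the marsh camp with the paint-bot.  [the marsh camp: the grip-bot, the haul-bot, the lift-bot, the paint-bot, the scan-bot, the weld-bot | the dry ground: the cut-bot, the pack-bot]
5. Warden goes to the dry ground with the paint-bot and the weld-bot.  [the marsh camp: the grip-bot, the haul-bot, the lift-bot, the scan-bot | the dry ground: the cut-bot, the pack-bot, the paint-bot, the weld-bot]
6. Warden goes back to the marsh camp with the paint-bot.  [the marsh camp: the grip-bot, the haul-bot, the lift-bot, the paint-bot, the scan-bot | the dry ground: the cut-bot, the pack-bot, the weld-bot]
7. Warden goes to the dry ground with the grip-bot and the paint-bot.  [the marsh camp: the haul-bot, the lift-bot, the scan-bot | the dry ground: the cut-bot, the grip-bot, the pack-bot, the paint-bot, the weld-bot]
8. Warden goes back to the marsh camp with the paint-bot.  [the marsh camp: the haul-bot, the lift-bot, the paint-bot, the scan-bot | the dry ground: the cut-bot, the grip-bot, the pack-bot, the weld-bot]
9. Warden goes to the dry ground with the lift-bot and the paint-bot.  [the marsh camp: the haul-bot, the scan-bot | the dry ground: the cut-bot, the grip-bot, the lift-bot, the pack-bot, the paint-bot, the weld-bot]
10. Warden goes back to the marsh camp with the paint-bot.  [the marsh camp: the haul-bot, the paint-bot, the scan-bot | the dry ground: the cut-bot, the grip-bot, the lift-bot, the pack-bot, the weld-bot]
11. Warden goes to the dry ground with the haul-bot and the scan-bot.  [the marsh camp: the paint-bot | the dry ground: the cut-bot, the grip-bot, the haul-bot, the lift-bot, the pack-bot, the scan-bot, the weld-bot]
12. Warden goes back to the marsh camp with the cut-bot.  [the marsh camp: the cut-bot, the paint-bot | the dry ground: the grip-bot, the haul-bot, the lift-bot, the pack-bot, the scan-bot, the weld-bot]
13. Warden goes to the dry ground with the cut-bot and the paint-bot.  [the marsh camp: — | the dry ground: the cut-bot, the grip-bot, the haul-bot, the lift-bot, the pack-bot, the paint-bot, the scan-bot, the weld-bot]

13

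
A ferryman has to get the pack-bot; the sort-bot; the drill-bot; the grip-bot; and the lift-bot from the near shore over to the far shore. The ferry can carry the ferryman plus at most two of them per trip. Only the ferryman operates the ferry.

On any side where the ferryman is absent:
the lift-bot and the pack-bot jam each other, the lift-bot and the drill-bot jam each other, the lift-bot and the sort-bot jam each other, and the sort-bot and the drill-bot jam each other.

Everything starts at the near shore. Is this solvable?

1. Ferryman goes to the far shore with the lift-bot and the sort-bot.
2. Ferryman goes back to the near shore with the sort-bot.
3. Ferryman goes to the far shore with the pack-bot and the sort-bot.
4. Ferryman goes back to the near shore with the lift-bot.
5. Ferryman goes to the far shore with the drill-bot and the grip-bot.
6. Ferryman goes back to the near shore with the sort-bot.
7. Ferryman goes to the far shore with the lift-bot and the sort-bot.

Yes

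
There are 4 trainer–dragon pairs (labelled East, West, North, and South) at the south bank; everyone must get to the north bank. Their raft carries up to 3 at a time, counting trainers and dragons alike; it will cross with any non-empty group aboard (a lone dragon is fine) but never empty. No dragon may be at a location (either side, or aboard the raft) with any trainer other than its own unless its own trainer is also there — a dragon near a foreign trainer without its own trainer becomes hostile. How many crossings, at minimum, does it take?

Counting alone: each trip to the north bank takes at most 3 across and each return brings at least 1 back, so after t trips out (and t−1 returns) at most 3t − (t−1) of the 8 are across; that first reaches 8 at t = 4, so at least 7 crossings are needed.
The safety rule pushes this higher. Following every safe sequence of crossings, the most of the 8 that can be at the north bank as the raft arrives there on crossing 7 is 7 — never all 8.
So no plan with fewer than 9 crossings exists, and this one achieves 9:
1. dragon East and trainer East cross → the north bank.
2. trainer East crosses ← the south bank.
3. dragon West, trainer East, and trainer West cross → the north bank.
4. dragon East and trainer East cross ← the south bank.
5. trainer East, trainer North, and trainer South cross → the north bank.
6. dragon West crosses ← the south bank.
7. dragon East and dragon West cross → the north bank.
8. dragon East crosses ← the south bank.
9. dragon East, dragon North, and dragon South cross → the north bank.

9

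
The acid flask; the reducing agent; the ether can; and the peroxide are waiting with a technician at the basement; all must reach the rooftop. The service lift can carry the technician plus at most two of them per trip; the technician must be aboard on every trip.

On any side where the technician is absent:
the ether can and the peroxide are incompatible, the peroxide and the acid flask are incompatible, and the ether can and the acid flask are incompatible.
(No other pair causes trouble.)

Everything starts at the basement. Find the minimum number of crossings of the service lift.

Counting alone: the technician can take at most 2 across per trip to the rooftop, so moving all 4 needs at least 2 loaded trips out, with a return between consecutive ones — at least 3 crossings.
The safety rule pushes this higher. Following every safe sequence of crossings, the most of the 4 that can be at the rooftop as the service lift arrives there on crossing 3 is 3 — never all 4.
So no plan with fewer than 5 crossings exists, and this one achieves 5:
1. Technician goes to the rooftop with the acid flask and the ether can.  [the basement: the peroxide, the reducing agent | the rooftop: the acid flask, the ether can]
2. Technician goes back to the basement with the acid flask.  [the basement: the acid flask, the peroxide, the reducing agent | the rooftop: the ether can]
3. Technician goes to the rooftop with the acid flask and the reducing agent.  [the basement: the peroxide | the rooftop: the acid flask, the ether can, the reducing agent]
4. Technician goes back to the basement with the acid flask.  [the basement: the acid flask, the peroxide | the rooftop: the ether can, the reducing agent]
5. Technician goes to the rooftop with the acid flask and the peroxide.  [the basement: — | the rooftop: the acid flask, the ether can, the peroxide, the reducing agent]

5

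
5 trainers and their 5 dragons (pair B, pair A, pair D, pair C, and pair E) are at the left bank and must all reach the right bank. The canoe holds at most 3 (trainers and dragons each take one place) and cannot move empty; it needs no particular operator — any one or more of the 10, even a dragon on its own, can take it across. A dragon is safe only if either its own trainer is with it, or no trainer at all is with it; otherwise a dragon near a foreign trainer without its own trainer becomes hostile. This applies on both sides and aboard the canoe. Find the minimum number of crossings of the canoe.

Counting alone: each trip to the right bank takes at most 3 across and each return brings at least 1 back, so after t trips out (and t−1 returns) at most 3t − (t−1) of the 10 are across; that first reaches 10 at t = 5, so at least 9 crossings are needed.
The safety rule pushes this higher. Following every safe sequence of crossings, the most of the 10 that can be at the right bank as the canoe arrives there on crossing 9 is 9 — never all 10.
So no plan with fewer than 11 crossings exists, and this one achieves 11:
1. dragon B and trainer B cross → the right bank.
2. trainer B crosses ← the left bank.
3. dragon A, dragon C, and dragon D cross → the right bank.
4. dragon B crosses ← the left bank.
5. trainer A, trainer C, and trainer D cross → the right bank.
6. dragon A and trainer A cross ← the left bank.
7. trainer A, trainer B, and trainer E cross → the right bank.
8. dragon D crosses ← the left bank.
9. dragon A and dragon B cross → the right bank.
10. dragon B crosses ← the left bank.
11. dragon B, dragon D, and dragon E cross → the right bank.

11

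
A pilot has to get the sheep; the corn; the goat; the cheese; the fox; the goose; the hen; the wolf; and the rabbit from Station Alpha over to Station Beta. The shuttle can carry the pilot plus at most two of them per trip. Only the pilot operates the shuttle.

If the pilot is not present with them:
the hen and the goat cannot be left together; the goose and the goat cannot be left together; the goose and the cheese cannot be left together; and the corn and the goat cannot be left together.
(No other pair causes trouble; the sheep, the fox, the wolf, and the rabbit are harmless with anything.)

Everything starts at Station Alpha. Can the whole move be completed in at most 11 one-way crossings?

Yes

Yes — this plan uses 9 crossings (≤ 11):
1. Pilot goes to Station Beta with the cheese and the goat.
2. Pilot goes back to Station Alpha alone.
3. Pilot goes to Station Beta with the fox and the sheep.
4. Pilot goes back to Station Alpha alone.
5. Pilot goes to Station Beta with the rabbit and the wolf.
6. Pilot goes back to Station Alpha alone.
7. Pilot goes to Station Beta with the corn and the hen.
8. Pilot goes back to Station Alpha with the goat.
9. Pilot goes to Station Beta with the goat and the goose.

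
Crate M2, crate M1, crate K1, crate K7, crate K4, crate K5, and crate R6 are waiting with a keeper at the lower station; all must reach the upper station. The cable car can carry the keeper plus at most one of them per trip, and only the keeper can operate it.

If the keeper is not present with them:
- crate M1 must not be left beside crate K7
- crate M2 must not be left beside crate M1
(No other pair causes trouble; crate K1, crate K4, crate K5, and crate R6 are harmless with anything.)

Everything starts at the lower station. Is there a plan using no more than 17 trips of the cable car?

Yes

Yes — this plan uses 15 crossings (≤ 17):
1. Keeper goes to the upper station with crate M1.  [the lower station: crate K1, crate K4, crate K5, crate K7, crate M2, crate R6 | the upper station: crate M1]
2. Keeper goes back to the lower station alone.  [the lower station: crate K1, crate K4, crate K5, crate K7, crate M2, crate R6 | the upper station: crate M1]
3. Keeper goes to the upper station with crate M2.  [the lower station: crate K1, crate K4, crate K5, crate K7, crate R6 | the upper station: crate M1, crate M2]
4. Keeper goes back to the lower station with crate M1.  [the lower station: crate K1, crate K4, crate K5, crate K7, crate M1, crate R6 | the upper station: crate M2]
5. Keeper goes to the upper station with crate K7.  [the lower station: crate K1, crate K4, crate K5, crate M1, crate R6 | the upper station: crate K7, crate M2]
6. Keeper goes back to the lower station alone.  [the lower station: crate K1, crate K4, crate K5, crate M1, crate R6 | the upper station: crate K7, crate M2]
7. Keeper goes to the upper station with crate K1.  [the lower station: crate K4, crate K5, crate M1, crate R6 | the upper station: crate K1, crate K7, crate M2]
8. Keeper goes back to the lower station alone.  [the lower station: crate K4, crate K5, crate M1, crate R6 | the upper station: crate K1, crate K7, crate M2]
9. Keeper goes to the upper station with crate K4.  [the lower station: crate K5, crate M1, crate R6 | the upper station: crate K1, crate K4, crate K7, crate M2]
10. Keeper goes back to the lower station alone.  [the lower station: crate K5, crate M1, crate R6 | the upper station: crate K1, crate K4, crate K7, crate M2]
11. Keeper goes to the upper station with crate K5.  [the lower station: crate M1, crate R6 | the upper station: crate K1, crate K4, crate K5, crate K7, crate M2]
12. Keeper goes back to the lower station alone.  [the lower station: crate M1, crate R6 | the upper station: crate K1, crate K4, crate K5, crate K7, crate M2]
13. Keeper goes to the upper station with crate R6.  [the lower station: crate M1 | the upper station: crate K1, crate K4, crate K5, crate K7, crate M2, crate R6]
14. Keeper goes back to the lower station alone.  [the lower station: crate M1 | the upper station: crate K1, crate K4, crate K5, crate K7, crate M2, crate R6]
15. Keeper goes to the upper station with crate M1.  [the lower station: — | the upper station: crate K1, crate K4, crate K5, crate K7, crate M1, crate M2, crate R6]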